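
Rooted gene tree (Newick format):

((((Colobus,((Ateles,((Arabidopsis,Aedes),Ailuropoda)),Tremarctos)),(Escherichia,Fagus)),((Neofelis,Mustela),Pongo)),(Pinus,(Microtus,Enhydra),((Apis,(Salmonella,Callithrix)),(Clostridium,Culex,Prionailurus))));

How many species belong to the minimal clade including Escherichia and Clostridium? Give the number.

The MRCA of Escherichia and Clostridium is the root, so the clade is the entire tree.
That clade contains 20 terminal taxa: Aedes, Ailuropoda, Apis, Arabidopsis, Ateles, Callithrix, Clostridium, Colobus, Culex, Enhydra, Escherichia, Fagus, Microtus, Mustela, Neofelis, Pinus, Pongo, Prionailurus, Salmonella, Tremarctos.

20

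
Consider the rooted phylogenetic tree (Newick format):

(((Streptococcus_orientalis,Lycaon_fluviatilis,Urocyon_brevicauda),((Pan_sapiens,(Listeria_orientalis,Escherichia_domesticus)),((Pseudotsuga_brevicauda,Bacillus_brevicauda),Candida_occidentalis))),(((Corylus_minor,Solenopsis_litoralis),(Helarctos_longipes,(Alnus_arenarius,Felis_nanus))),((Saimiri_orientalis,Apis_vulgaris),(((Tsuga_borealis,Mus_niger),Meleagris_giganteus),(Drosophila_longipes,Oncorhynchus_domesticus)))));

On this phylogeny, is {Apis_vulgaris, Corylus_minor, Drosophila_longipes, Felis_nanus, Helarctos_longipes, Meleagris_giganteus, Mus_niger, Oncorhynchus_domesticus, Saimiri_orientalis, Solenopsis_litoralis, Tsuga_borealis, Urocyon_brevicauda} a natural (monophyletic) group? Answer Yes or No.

No

The MRCA of the listed taxa is the root, so the smallest clade containing them is the whole tree.
That clade also contains Alnus_arenarius, Bacillus_brevicauda, Candida_occidentalis, Escherichia_domesticus, Listeria_orientalis, Lycaon_fluviatilis, Pan_sapiens, Pseudotsuga_brevicauda, Streptococcus_orientalis, which are not in the proposed group, so the group is not monophyletic.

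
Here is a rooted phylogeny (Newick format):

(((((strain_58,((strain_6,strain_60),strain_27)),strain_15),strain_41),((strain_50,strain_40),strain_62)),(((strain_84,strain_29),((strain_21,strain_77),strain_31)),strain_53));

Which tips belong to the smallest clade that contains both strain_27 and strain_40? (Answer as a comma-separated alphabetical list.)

strain_15, strain_27, strain_40, strain_41, strain_50, strain_58, strain_6, strain_60, strain_62

Tracing strain_27: it sits inside ((strain_6,strain_60),strain_27).
Tracing strain_40: it sits inside (strain_50,strain_40).
The smallest clade enclosing both is ((((strain_58,((strain_6,strain_60),strain_27)),strain_15),strain_41),((strain_50,strain_40),strain_62)); the answer is its 9 terminal taxa in alphabetical order.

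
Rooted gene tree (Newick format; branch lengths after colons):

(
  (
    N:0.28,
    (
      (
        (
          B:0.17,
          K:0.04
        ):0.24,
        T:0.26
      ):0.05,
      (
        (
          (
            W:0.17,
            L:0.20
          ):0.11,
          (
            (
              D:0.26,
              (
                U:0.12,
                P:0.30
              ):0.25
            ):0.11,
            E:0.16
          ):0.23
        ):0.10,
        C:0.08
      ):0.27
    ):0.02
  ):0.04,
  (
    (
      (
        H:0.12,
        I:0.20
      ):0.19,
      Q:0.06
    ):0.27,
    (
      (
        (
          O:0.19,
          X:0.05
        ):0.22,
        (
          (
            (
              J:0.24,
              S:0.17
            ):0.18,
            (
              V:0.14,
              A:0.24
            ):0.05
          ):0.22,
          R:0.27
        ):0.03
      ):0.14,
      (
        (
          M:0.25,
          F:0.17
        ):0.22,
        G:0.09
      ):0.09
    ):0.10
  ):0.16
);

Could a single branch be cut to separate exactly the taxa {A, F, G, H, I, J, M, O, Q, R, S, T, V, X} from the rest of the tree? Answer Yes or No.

No

The MRCA of the listed taxa is the root, so the smallest clade containing them is the whole tree.
That clade also contains B, C, D, E, K, L, N, P, U, W, which are not in the proposed group, so the group is not monophyletic.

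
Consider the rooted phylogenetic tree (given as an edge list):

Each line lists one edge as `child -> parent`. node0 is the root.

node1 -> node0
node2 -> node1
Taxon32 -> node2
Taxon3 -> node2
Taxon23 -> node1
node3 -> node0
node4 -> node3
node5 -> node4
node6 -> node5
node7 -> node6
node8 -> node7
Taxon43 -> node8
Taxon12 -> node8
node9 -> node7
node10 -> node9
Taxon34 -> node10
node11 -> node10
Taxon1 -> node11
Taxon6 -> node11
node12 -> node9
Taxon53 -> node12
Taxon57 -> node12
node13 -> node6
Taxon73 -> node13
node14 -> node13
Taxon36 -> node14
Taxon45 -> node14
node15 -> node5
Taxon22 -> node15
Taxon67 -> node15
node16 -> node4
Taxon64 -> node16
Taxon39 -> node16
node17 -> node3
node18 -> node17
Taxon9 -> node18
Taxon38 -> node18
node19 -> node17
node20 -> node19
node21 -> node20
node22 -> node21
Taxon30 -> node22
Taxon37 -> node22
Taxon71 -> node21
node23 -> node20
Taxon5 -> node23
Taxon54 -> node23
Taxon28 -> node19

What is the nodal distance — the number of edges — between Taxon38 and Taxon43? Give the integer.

9

The MRCA of Taxon38 and Taxon43 is the node subtending ((((((Taxon43,Taxon12),((Taxon34,(Taxon1,Taxon6)),(Taxon53,Taxon57))),(Taxon73,(Taxon36,Taxon45))),(Taxon22,Taxon67)),(Taxon64,Taxon39)),((Taxon9,Taxon38),((((Taxon30,Taxon37),Taxon71),(Taxon5,Taxon54)),Taxon28))).
From Taxon38 up to that node: 3 branches. From Taxon43 up to the same node: 6 branches. Total: 3 + 6 = 9.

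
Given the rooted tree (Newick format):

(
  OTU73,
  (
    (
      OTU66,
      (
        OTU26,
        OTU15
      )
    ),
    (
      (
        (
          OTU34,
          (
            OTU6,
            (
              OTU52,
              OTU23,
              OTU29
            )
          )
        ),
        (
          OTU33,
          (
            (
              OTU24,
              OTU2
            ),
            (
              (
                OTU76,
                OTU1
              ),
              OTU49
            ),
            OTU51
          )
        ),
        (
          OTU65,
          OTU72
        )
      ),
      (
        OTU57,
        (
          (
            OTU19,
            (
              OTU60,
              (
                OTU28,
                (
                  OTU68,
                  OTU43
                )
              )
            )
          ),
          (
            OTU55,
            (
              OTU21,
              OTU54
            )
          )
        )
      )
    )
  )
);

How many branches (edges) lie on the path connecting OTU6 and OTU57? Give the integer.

6

The MRCA of OTU6 and OTU57 is the node subtending (((OTU34,(OTU6,(OTU52,OTU23,OTU29))),(OTU33,((OTU24,OTU2),((OTU76,OTU1),OTU49),OTU51)),(OTU65,OTU72)),(OTU57,((OTU19,(OTU60,(OTU28,(OTU68,OTU43)))),(OTU55,(OTU21,OTU54))))).
From OTU6 up to that node: 4 branches. From OTU57 up to the same node: 2 branches. Total: 4 + 2 = 6.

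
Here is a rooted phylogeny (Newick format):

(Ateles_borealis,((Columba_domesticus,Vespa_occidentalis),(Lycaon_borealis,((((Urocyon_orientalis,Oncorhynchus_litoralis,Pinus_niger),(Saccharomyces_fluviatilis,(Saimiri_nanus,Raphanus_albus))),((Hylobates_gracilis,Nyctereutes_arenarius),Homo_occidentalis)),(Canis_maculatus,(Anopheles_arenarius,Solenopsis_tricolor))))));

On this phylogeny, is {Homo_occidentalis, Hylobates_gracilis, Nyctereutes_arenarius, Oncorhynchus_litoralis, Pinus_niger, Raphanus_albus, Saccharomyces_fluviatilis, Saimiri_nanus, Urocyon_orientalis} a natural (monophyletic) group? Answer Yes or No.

Yes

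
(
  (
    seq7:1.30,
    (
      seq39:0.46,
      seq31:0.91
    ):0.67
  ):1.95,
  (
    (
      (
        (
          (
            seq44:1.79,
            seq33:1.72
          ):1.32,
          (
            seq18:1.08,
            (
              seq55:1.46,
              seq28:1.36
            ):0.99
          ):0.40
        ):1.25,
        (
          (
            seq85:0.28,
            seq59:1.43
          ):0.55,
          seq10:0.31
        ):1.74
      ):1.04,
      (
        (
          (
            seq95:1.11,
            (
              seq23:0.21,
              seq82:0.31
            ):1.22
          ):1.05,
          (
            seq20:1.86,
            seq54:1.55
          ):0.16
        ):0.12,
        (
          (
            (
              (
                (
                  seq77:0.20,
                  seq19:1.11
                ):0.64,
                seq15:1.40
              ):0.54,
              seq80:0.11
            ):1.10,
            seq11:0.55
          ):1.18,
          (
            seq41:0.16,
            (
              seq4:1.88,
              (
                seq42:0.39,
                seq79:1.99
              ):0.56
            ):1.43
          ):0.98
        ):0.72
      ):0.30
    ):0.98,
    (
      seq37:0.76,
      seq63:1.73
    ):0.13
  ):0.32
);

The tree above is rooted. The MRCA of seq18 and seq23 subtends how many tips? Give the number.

The MRCA of seq18 and seq23 is the node subtending ((((seq44,seq33),(seq18,(seq55,seq28))),((seq85,seq59),seq10)),(((seq95,(seq23,seq82)),(seq20,seq54)),(((((seq77,seq19),seq15),seq80),seq11),(seq41,(seq4,(seq42,seq79)))))).
That clade contains 22 terminal taxa: seq10, seq11, seq15, seq18, seq19, seq20, seq23, seq28, seq33, seq4, seq41, seq42, seq44, seq54, seq55, seq59, seq77, seq79, seq80, seq82, seq85, seq95.

22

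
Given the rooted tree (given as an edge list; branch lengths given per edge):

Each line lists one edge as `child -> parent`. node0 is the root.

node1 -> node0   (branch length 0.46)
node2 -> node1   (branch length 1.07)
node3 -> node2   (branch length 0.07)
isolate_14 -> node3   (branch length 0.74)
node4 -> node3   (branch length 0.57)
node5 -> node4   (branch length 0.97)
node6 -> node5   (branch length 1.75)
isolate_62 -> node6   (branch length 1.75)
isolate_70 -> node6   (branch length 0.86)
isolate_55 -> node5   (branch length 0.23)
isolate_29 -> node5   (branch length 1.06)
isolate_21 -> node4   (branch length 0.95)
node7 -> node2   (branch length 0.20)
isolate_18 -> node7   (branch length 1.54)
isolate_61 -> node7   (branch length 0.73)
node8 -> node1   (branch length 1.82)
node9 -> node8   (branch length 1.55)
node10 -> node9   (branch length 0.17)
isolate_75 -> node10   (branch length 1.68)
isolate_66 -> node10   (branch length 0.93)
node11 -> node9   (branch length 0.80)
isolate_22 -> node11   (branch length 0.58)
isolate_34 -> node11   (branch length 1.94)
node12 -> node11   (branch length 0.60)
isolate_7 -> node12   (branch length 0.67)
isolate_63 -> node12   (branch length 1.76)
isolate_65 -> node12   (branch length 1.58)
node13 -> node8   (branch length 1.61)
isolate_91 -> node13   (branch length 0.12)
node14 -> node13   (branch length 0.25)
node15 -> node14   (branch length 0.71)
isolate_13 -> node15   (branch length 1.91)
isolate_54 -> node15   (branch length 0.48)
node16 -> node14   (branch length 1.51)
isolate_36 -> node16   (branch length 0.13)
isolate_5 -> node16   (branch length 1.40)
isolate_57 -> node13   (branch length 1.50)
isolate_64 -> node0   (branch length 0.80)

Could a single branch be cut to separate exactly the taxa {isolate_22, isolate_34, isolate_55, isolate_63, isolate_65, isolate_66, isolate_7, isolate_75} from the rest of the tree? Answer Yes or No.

The MRCA of the listed taxa subtends (((isolate_14,(((isolate_62,isolate_70),isolate_55,isolate_29),isolate_21)),(isolate_18,isolate_61)),(((isolate_75,isolate_66),(isolate_22,isolate_34,(isolate_7,isolate_63,isolate_65))),(isolate_91,((isolate_13,isolate_54),(isolate_36,isolate_5)),isolate_57))).
That clade also contains isolate_13, isolate_14, isolate_18, isolate_21, isolate_29, isolate_36, isolate_5, isolate_54, isolate_57, isolate_61, isolate_62, isolate_70, isolate_91, which are not in the proposed group, so the group is not monophyletic.

No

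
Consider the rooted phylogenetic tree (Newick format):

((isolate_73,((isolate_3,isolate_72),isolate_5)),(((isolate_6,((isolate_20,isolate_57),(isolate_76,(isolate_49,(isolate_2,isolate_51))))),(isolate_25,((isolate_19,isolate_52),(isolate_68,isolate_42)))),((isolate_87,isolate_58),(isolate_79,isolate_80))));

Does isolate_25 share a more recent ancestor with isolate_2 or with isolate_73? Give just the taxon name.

isolate_2

The MRCA of isolate_25 and isolate_2 subtends ((isolate_6,((isolate_20,isolate_57),(isolate_76,(isolate_49,(isolate_2,isolate_51))))),(isolate_25,((isolate_19,isolate_52),(isolate_68,isolate_42)))) (12 taxa).
The MRCA of isolate_25 and isolate_73 is the root, subtending the entire tree (20 taxa).
The first is nested inside the second, so isolate_25 shares a more recent common ancestor with isolate_2.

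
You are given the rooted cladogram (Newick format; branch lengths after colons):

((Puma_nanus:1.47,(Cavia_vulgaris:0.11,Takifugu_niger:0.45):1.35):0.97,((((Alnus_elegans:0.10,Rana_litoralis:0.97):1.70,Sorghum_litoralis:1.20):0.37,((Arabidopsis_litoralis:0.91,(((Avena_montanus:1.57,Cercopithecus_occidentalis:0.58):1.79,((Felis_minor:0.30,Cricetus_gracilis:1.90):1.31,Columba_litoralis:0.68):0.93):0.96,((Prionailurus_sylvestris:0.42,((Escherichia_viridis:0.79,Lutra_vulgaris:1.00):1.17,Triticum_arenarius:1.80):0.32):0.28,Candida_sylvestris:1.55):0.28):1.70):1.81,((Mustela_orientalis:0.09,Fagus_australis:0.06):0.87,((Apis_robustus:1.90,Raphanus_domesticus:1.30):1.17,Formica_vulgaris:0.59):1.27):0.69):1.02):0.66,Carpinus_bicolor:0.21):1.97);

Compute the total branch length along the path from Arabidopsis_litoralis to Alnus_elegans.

5.91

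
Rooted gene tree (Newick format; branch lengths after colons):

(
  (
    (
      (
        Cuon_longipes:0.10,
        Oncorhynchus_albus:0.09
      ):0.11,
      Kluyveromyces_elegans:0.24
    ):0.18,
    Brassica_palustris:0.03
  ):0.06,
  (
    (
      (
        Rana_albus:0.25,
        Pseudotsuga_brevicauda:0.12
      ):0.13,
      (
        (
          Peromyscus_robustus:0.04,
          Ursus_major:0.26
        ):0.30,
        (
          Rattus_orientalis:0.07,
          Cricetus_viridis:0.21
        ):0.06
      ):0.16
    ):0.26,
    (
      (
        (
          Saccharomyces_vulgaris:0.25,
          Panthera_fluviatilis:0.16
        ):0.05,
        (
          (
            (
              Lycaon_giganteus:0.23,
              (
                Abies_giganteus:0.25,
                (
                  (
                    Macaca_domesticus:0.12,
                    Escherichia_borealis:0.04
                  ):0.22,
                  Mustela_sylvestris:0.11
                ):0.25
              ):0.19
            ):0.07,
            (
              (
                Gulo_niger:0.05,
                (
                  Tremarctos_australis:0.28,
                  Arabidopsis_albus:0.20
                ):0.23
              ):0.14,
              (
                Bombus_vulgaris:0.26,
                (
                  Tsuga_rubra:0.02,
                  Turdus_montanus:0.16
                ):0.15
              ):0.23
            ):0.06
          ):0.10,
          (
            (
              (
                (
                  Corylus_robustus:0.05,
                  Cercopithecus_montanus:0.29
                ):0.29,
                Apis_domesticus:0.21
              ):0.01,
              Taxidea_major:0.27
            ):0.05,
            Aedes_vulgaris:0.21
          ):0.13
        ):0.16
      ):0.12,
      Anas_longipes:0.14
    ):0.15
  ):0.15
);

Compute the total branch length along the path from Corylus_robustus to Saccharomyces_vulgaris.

0.99

The path runs Corylus_robustus → … → MRCA → … → Saccharomyces_vulgaris; the MRCA is the node subtending ((Saccharomyces_vulgaris,Panthera_fluviatilis),(((Lycaon_giganteus,(Abies_giganteus,((Macaca_domesticus,Escherichia_borealis),Mustela_sylvestris))),((Gulo_niger,(Tremarctos_australis,Arabidopsis_albus)),(Bombus_vulgaris,(Tsuga_rubra,Turdus_montanus)))),((((Corylus_robustus,Cercopithecus_montanus),Apis_domesticus),Taxidea_major),Aedes_vulgaris))).
Branch lengths along that path: 0.05 + 0.29 + 0.01 + 0.05 + 0.13 + 0.16 + 0.05 + 0.25 = 0.99.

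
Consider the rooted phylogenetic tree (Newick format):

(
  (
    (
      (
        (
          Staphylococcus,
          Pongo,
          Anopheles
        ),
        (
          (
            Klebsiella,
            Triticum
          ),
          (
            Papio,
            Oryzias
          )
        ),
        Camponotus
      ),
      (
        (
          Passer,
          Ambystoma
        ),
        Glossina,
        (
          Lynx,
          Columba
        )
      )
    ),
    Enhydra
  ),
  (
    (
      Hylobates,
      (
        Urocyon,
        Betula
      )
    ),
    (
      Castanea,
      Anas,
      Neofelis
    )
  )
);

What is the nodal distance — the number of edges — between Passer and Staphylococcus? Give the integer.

6

The MRCA of Passer and Staphylococcus is the node subtending (((Staphylococcus,Pongo,Anopheles),((Klebsiella,Triticum),(Papio,Oryzias)),Camponotus),((Passer,Ambystoma),Glossina,(Lynx,Columba))).
From Passer up to that node: 3 branches. From Staphylococcus up to the same node: 3 branches. Total: 3 + 3 = 6.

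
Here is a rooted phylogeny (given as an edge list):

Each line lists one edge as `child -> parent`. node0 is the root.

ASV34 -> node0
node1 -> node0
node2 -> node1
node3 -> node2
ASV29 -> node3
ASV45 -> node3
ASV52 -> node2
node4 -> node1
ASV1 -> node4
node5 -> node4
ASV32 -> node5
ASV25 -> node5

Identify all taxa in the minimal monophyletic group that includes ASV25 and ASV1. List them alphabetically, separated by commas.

Tracing ASV25: it sits inside (ASV32,ASV25).
Tracing ASV1: it sits inside (ASV1,(ASV32,ASV25)).
The smallest clade enclosing both is (ASV1,(ASV32,ASV25)); the answer is its 3 terminal taxa in alphabetical order.

ASV1, ASV25, ASV32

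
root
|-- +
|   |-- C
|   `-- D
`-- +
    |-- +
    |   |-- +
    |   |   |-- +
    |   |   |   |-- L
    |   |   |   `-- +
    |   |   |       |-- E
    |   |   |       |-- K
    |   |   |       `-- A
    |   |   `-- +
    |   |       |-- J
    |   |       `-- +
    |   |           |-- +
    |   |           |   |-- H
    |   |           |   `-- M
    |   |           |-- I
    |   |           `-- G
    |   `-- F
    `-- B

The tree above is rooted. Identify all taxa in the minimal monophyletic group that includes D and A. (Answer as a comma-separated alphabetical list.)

A, B, C, D, E, F, G, H, I, J, K, L, M

Tracing D: it sits inside (C,D).
Tracing A: it sits inside (E,K,A).
The smallest clade enclosing both is the whole tree (their MRCA is the root), so the answer is all 13 tips in alphabetical order.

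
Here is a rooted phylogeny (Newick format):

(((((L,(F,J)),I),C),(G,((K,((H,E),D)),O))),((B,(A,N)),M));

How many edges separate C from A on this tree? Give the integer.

The MRCA of C and A is the root of the tree.
From C up to that node: 3 branches. From A up to the same node: 4 branches. Total: 3 + 4 = 7.

7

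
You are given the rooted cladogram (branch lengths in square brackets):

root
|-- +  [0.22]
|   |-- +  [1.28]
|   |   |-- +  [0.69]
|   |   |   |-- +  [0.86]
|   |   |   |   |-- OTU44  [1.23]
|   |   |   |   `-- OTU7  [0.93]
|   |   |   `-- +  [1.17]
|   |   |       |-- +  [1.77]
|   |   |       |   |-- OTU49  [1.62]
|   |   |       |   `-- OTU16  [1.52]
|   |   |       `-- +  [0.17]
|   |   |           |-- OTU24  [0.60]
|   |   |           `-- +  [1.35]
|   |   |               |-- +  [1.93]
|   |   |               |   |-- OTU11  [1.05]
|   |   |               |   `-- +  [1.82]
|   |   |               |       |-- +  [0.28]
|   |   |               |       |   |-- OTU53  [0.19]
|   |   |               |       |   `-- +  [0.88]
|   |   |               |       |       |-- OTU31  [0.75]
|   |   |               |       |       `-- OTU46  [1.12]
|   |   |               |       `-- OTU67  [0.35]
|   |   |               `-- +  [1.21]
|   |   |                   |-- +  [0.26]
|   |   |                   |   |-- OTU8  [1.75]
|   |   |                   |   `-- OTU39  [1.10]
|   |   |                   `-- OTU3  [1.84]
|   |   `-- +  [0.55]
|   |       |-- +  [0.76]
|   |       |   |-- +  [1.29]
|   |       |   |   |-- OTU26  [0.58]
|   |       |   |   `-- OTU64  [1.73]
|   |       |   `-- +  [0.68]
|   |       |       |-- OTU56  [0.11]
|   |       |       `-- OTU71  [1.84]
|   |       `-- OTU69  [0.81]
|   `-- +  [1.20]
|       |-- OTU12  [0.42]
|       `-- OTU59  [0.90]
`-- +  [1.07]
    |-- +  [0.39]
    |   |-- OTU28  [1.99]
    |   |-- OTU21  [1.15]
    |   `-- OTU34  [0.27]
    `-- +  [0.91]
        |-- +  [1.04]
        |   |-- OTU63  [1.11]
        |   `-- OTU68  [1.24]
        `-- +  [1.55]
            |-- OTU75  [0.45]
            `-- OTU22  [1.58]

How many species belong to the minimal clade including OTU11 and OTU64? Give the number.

The MRCA of OTU11 and OTU64 is the node subtending (((OTU44,OTU7),((OTU49,OTU16),(OTU24,((OTU11,((OTU53,(OTU31,OTU46)),OTU67)),((OTU8,OTU39),OTU3))))),(((OTU26,OTU64),(OTU56,OTU71)),OTU69)).
That clade contains 18 terminal taxa: OTU11, OTU16, OTU24, OTU26, OTU3, OTU31, OTU39, OTU44, OTU46, OTU49, OTU53, OTU56, OTU64, OTU67, OTU69, OTU7, OTU71, OTU8.

18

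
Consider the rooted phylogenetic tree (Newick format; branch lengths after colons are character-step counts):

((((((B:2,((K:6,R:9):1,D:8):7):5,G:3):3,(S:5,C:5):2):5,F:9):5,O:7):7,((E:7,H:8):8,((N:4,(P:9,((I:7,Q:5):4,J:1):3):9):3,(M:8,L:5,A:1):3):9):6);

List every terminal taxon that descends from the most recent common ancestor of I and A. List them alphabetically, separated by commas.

A, I, J, L, M, N, P, Q

Tracing I: it sits inside (I,Q).
Tracing A: it sits inside (M,L,A).
The smallest clade enclosing both is ((N,(P,((I,Q),J))),(M,L,A)); the answer is its 8 terminal taxa in alphabetical order.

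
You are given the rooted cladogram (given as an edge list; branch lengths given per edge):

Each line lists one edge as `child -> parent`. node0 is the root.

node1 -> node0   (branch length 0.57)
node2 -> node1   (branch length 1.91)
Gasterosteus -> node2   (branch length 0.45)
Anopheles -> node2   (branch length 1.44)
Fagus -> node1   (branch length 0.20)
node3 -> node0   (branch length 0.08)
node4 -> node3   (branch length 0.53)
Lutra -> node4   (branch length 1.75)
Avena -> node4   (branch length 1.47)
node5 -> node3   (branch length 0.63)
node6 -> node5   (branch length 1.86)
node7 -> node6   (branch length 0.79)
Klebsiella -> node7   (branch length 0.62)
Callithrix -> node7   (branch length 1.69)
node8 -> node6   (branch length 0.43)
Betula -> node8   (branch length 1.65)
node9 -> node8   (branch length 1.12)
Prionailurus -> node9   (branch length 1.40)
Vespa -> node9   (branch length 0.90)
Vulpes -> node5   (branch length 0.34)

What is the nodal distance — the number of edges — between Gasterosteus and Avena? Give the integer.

6

The MRCA of Gasterosteus and Avena is the root of the tree.
From Gasterosteus up to that node: 3 branches. From Avena up to the same node: 3 branches. Total: 3 + 3 = 6.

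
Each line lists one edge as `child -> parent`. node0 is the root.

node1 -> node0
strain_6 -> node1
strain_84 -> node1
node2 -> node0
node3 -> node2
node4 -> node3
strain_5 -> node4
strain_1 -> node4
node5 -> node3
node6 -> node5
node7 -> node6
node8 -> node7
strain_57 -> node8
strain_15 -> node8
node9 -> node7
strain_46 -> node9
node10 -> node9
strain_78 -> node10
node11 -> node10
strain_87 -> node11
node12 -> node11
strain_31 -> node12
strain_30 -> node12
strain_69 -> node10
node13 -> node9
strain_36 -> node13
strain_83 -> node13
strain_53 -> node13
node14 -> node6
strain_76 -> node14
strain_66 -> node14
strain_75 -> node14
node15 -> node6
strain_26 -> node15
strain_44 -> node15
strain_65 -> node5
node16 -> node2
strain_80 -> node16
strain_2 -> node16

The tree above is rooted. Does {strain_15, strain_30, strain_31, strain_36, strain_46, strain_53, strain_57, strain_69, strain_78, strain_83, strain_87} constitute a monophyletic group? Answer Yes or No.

Yes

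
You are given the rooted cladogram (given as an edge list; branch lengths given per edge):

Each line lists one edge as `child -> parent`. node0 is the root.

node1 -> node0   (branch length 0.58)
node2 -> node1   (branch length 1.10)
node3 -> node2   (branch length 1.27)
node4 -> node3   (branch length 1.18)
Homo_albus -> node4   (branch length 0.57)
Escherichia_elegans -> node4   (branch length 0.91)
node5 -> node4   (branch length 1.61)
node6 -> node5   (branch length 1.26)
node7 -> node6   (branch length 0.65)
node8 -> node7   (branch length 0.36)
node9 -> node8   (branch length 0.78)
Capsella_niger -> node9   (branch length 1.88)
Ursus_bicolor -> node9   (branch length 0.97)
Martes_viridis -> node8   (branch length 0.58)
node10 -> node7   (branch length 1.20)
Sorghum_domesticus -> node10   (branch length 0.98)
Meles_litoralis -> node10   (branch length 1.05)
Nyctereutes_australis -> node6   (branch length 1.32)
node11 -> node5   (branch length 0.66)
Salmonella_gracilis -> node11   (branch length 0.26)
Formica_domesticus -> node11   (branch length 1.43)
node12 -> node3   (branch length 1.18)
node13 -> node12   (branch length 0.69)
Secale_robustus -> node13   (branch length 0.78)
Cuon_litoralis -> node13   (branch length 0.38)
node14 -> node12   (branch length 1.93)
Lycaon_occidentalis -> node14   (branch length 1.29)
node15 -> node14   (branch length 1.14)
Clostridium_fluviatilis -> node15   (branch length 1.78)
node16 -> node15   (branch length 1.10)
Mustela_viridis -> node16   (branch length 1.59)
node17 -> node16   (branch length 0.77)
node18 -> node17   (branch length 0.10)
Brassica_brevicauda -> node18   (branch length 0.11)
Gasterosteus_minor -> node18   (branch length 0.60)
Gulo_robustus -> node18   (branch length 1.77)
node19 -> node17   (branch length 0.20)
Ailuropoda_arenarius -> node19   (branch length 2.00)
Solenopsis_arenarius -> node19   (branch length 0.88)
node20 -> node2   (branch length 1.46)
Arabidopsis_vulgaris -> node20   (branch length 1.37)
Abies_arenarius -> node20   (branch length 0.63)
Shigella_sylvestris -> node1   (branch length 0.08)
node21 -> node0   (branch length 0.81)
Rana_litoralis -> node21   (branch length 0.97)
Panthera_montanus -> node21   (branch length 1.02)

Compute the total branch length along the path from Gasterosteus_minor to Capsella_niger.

The path runs Gasterosteus_minor → … → MRCA → … → Capsella_niger; the MRCA is the node subtending ((Homo_albus,Escherichia_elegans,(((((Capsella_niger,Ursus_bicolor),Martes_viridis),(Sorghum_domesticus,Meles_litoralis)),Nyctereutes_australis),(Salmonella_gracilis,Formica_domesticus))),((Secale_robustus,Cuon_litoralis),(Lycaon_occidentalis,(Clostridium_fluviatilis,(Mustela_viridis,((Brassica_brevicauda,Gasterosteus_minor,Gulo_robustus),(Ailuropoda_arenarius,Solenopsis_arenarius))))))).
Branch lengths along that path: 0.60 + 0.10 + 0.77 + 1.10 + 1.14 + 1.93 + 1.18 + 1.18 + 1.61 + 1.26 + 0.65 + 0.36 + 0.78 + 1.88 = 14.54.

14.54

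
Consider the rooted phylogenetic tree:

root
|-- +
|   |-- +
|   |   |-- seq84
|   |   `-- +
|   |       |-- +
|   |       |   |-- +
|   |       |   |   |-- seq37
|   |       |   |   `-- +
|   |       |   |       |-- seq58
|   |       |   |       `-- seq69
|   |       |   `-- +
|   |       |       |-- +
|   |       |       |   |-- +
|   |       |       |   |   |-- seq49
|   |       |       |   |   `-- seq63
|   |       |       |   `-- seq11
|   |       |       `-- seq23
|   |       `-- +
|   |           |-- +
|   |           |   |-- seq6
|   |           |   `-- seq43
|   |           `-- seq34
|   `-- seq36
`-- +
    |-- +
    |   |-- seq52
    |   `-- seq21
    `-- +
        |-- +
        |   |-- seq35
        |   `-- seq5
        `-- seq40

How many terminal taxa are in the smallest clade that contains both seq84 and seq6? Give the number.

The MRCA of seq84 and seq6 is the node subtending (seq84,(((seq37,(seq58,seq69)),(((seq49,seq63),seq11),seq23)),((seq6,seq43),seq34))).
That clade contains 11 terminal taxa: seq11, seq23, seq34, seq37, seq43, seq49, seq58, seq6, seq63, seq69, seq84.

11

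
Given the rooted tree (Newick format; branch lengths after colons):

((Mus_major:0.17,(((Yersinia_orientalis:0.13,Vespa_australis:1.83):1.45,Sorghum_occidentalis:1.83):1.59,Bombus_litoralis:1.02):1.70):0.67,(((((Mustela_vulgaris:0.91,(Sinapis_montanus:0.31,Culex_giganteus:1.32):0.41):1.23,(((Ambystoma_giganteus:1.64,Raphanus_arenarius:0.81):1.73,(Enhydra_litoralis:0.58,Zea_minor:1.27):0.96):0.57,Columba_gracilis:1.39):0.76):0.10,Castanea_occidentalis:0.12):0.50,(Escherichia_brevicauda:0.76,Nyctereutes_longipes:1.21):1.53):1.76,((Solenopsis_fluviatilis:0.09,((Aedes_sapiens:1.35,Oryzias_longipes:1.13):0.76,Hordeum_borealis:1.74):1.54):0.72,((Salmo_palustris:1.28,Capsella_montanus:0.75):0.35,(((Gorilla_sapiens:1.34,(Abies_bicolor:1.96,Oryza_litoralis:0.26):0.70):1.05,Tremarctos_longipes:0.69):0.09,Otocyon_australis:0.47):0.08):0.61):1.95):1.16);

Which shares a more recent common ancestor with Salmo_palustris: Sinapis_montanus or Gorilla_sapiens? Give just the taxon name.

The MRCA of Salmo_palustris and Gorilla_sapiens subtends ((Salmo_palustris,Capsella_montanus),(((Gorilla_sapiens,(Abies_bicolor,Oryza_litoralis)),Tremarctos_longipes),Otocyon_australis)) (7 taxa).
The MRCA of Salmo_palustris and Sinapis_montanus subtends (((((Mustela_vulgaris,(Sinapis_montanus,Culex_giganteus)),(((Ambystoma_giganteus,Raphanus_arenarius),(Enhydra_litoralis,Zea_minor)),Columba_gracilis)),Castanea_occidentalis),(Escherichia_brevicauda,Nyctereutes_longipes)),((Solenopsis_fluviatilis,((Aedes_sapiens,Oryzias_longipes),Hordeum_borealis)),((Salmo_palustris,Capsella_montanus),(((Gorilla_sapiens,(Abies_bicolor,Oryza_litoralis)),Tremarctos_longipes),Otocyon_australis)))) (22 taxa).
The first is nested inside the second, so Salmo_palustris shares a more recent common ancestor with Gorilla_sapiens.

Gorilla_sapiens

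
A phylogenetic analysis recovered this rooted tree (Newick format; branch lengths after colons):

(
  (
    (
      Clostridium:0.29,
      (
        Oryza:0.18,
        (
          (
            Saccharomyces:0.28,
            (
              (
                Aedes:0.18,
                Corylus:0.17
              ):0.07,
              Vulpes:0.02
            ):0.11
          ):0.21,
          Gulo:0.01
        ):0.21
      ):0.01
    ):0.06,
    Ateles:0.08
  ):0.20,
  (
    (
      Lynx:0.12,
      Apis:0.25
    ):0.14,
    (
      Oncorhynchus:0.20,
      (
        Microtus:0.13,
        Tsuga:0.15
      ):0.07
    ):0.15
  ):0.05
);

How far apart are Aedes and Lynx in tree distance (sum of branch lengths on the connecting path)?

1.36

The path runs Aedes → … → MRCA → … → Lynx; the MRCA is the root of the tree.
Branch lengths along that path: 0.18 + 0.07 + 0.11 + 0.21 + 0.21 + 0.01 + 0.06 + 0.20 + 0.05 + 0.14 + 0.12 = 1.36.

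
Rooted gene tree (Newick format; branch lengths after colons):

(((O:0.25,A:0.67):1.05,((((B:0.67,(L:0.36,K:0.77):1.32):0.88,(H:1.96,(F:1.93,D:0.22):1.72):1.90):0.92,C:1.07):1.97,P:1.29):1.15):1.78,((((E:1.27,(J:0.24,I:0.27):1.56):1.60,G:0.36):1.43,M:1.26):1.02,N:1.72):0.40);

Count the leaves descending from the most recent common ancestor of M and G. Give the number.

5

The MRCA of M and G is the node subtending (((E,(J,I)),G),M).
That clade contains 5 terminal taxa: E, G, I, J, M.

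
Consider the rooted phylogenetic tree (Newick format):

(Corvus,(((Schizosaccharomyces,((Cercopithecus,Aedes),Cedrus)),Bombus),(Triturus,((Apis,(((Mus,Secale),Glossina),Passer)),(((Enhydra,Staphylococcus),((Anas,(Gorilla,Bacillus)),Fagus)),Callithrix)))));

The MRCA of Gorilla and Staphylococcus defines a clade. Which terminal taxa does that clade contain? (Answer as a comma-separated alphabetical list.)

Anas, Bacillus, Enhydra, Fagus, Gorilla, Staphylococcus

Tracing Gorilla: it sits inside (Gorilla,Bacillus).
Tracing Staphylococcus: it sits inside (Enhydra,Staphylococcus).
The smallest clade enclosing both is ((Enhydra,Staphylococcus),((Anas,(Gorilla,Bacillus)),Fagus)); the answer is its 6 terminal taxa in alphabetical order.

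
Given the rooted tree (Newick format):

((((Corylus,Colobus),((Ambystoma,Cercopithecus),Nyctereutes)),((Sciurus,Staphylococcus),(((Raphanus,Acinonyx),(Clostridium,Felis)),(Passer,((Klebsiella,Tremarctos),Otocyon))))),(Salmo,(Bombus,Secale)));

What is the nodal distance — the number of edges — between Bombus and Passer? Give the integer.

The MRCA of Bombus and Passer is the root of the tree.
From Bombus up to that node: 3 branches. From Passer up to the same node: 5 branches. Total: 3 + 5 = 8.

8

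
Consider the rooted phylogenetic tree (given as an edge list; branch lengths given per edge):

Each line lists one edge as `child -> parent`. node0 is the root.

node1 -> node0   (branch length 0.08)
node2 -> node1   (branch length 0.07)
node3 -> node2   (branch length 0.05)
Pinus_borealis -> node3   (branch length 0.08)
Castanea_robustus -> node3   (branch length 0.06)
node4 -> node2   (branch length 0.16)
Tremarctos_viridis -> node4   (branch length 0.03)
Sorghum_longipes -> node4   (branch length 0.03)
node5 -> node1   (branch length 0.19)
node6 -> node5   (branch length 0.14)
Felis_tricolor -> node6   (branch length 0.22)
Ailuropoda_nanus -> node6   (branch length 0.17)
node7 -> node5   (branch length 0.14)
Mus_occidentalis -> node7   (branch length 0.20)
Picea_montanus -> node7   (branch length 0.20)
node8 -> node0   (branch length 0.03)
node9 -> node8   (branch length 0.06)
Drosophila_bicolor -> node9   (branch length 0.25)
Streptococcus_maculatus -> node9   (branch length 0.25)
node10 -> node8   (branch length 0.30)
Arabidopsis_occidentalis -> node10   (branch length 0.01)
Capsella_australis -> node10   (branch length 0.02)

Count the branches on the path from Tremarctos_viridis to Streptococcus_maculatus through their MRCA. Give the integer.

The MRCA of Tremarctos_viridis and Streptococcus_maculatus is the root of the tree.
From Tremarctos_viridis up to that node: 4 branches. From Streptococcus_maculatus up to the same node: 3 branches. Total: 4 + 3 = 7.

7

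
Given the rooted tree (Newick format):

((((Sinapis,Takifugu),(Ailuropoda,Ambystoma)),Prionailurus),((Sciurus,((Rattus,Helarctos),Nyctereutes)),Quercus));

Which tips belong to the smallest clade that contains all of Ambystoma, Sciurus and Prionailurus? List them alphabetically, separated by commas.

Ailuropoda, Ambystoma, Helarctos, Nyctereutes, Prionailurus, Quercus, Rattus, Sciurus, Sinapis, Takifugu

Tracing Ambystoma: it sits inside (Ailuropoda,Ambystoma).
Tracing Sciurus: it sits inside (Sciurus,((Rattus,Helarctos),Nyctereutes)).
Tracing Prionailurus: it sits inside (((Sinapis,Takifugu),(Ailuropoda,Ambystoma)),Prionailurus).
The smallest clade enclosing all 3 is the whole tree (their MRCA is the root), so the answer is all 10 tips in alphabetical order.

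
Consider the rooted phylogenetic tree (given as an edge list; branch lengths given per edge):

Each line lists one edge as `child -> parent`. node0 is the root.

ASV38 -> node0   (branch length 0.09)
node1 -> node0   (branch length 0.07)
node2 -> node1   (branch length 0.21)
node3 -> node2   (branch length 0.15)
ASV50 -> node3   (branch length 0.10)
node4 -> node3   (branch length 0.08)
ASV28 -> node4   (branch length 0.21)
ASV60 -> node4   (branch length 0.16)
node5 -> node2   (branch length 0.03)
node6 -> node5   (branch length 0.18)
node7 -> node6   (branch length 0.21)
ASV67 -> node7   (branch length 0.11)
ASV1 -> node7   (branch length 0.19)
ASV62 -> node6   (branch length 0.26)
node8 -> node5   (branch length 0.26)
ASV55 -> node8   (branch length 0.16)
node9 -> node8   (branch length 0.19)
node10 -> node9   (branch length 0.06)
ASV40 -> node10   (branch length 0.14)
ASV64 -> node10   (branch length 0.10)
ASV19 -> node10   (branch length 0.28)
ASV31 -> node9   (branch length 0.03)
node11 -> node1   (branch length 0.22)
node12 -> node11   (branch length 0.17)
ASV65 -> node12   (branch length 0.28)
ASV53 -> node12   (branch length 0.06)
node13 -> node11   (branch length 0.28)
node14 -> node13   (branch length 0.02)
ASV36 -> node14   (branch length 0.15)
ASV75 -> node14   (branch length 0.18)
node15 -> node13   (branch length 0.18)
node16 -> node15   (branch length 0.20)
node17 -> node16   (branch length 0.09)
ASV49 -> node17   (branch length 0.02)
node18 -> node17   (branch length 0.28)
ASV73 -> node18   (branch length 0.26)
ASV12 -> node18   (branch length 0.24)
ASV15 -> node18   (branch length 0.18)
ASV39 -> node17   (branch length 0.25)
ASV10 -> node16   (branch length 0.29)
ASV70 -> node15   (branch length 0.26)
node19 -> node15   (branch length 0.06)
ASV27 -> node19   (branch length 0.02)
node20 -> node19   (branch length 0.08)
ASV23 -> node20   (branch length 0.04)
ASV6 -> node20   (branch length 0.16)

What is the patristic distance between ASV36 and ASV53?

0.68

The path runs ASV36 → … → MRCA → … → ASV53; the MRCA is the node subtending ((ASV65,ASV53),((ASV36,ASV75),(((ASV49,(ASV73,ASV12,ASV15),ASV39),ASV10),ASV70,(ASV27,(ASV23,ASV6))))).
Branch lengths along that path: 0.15 + 0.02 + 0.28 + 0.17 + 0.06 = 0.68.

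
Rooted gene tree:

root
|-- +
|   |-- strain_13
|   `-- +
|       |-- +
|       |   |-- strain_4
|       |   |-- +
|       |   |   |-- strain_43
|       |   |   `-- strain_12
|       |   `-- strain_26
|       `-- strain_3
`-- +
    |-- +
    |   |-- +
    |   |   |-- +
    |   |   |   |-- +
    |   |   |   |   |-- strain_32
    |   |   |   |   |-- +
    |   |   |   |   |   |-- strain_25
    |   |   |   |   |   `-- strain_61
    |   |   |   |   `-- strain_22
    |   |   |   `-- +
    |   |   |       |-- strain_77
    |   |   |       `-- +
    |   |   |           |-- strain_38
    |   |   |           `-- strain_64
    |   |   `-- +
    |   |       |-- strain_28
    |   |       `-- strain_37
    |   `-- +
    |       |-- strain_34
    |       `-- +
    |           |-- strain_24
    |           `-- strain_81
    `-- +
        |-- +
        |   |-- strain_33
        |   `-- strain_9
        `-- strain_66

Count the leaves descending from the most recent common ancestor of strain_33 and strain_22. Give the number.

15

The MRCA of strain_33 and strain_22 is the node subtending (((((strain_32,(strain_25,strain_61),strain_22),(strain_77,(strain_38,strain_64))),(strain_28,strain_37)),(strain_34,(strain_24,strain_81))),((strain_33,strain_9),strain_66)).
That clade contains 15 terminal taxa: strain_22, strain_24, strain_25, strain_28, strain_32, strain_33, strain_34, strain_37, strain_38, strain_61, strain_64, strain_66, strain_77, strain_81, strain_9.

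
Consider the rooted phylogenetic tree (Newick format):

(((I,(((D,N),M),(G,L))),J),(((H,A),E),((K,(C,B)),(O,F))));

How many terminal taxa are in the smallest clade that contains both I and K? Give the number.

The MRCA of I and K is the root, so the clade is the entire tree.
That clade contains 15 terminal taxa: A, B, C, D, E, F, G, H, I, J, K, L, M, N, O.

15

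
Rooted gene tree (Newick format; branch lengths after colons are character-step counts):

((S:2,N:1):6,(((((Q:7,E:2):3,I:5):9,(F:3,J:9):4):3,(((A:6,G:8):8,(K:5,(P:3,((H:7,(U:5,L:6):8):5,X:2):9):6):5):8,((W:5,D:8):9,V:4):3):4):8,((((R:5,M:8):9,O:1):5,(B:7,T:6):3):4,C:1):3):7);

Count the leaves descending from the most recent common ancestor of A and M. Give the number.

The MRCA of A and M is the node subtending (((((Q,E),I),(F,J)),(((A,G),(K,(P,((H,(U,L)),X)))),((W,D),V))),((((R,M),O),(B,T)),C)).
That clade contains 22 terminal taxa: A, B, C, D, E, F, G, H, I, J, K, L, M, O, P, Q, R, T, U, V, W, X.

22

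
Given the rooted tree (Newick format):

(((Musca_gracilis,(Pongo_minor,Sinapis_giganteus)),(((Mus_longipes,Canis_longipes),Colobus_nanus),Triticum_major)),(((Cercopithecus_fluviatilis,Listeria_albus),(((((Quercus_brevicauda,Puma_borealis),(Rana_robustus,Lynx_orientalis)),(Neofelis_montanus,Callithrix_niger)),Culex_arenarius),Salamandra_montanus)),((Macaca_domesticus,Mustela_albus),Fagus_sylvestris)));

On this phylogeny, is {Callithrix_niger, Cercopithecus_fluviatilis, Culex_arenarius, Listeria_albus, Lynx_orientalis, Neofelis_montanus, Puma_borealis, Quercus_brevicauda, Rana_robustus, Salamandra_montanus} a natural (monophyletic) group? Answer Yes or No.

Yes

The most recent common ancestor of these taxa subtends ((Cercopithecus_fluviatilis,Listeria_albus),(((((Quercus_brevicauda,Puma_borealis),(Rana_robustus,Lynx_orientalis)),(Neofelis_montanus,Callithrix_niger)),Culex_arenarius),Salamandra_montanus)).
That clade has exactly 10 tips — every listed taxon and nothing else — so the group is monophyletic.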